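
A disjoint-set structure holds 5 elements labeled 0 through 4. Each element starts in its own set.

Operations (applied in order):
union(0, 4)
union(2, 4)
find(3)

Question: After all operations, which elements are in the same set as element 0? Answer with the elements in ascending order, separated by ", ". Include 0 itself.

Step 1: union(0, 4) -> merged; set of 0 now {0, 4}
Step 2: union(2, 4) -> merged; set of 2 now {0, 2, 4}
Step 3: find(3) -> no change; set of 3 is {3}
Component of 0: {0, 2, 4}

Answer: 0, 2, 4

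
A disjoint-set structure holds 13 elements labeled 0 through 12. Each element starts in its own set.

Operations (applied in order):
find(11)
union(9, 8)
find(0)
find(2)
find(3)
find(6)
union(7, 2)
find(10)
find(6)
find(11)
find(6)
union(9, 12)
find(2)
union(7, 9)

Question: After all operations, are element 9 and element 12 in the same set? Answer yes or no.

Answer: yes

Derivation:
Step 1: find(11) -> no change; set of 11 is {11}
Step 2: union(9, 8) -> merged; set of 9 now {8, 9}
Step 3: find(0) -> no change; set of 0 is {0}
Step 4: find(2) -> no change; set of 2 is {2}
Step 5: find(3) -> no change; set of 3 is {3}
Step 6: find(6) -> no change; set of 6 is {6}
Step 7: union(7, 2) -> merged; set of 7 now {2, 7}
Step 8: find(10) -> no change; set of 10 is {10}
Step 9: find(6) -> no change; set of 6 is {6}
Step 10: find(11) -> no change; set of 11 is {11}
Step 11: find(6) -> no change; set of 6 is {6}
Step 12: union(9, 12) -> merged; set of 9 now {8, 9, 12}
Step 13: find(2) -> no change; set of 2 is {2, 7}
Step 14: union(7, 9) -> merged; set of 7 now {2, 7, 8, 9, 12}
Set of 9: {2, 7, 8, 9, 12}; 12 is a member.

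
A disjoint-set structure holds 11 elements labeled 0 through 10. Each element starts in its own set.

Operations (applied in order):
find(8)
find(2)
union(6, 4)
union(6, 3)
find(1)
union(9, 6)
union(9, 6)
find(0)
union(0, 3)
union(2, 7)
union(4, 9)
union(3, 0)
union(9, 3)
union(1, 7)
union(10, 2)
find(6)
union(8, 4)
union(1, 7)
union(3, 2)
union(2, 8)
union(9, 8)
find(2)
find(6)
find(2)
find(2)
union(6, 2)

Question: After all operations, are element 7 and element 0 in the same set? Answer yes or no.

Answer: yes

Derivation:
Step 1: find(8) -> no change; set of 8 is {8}
Step 2: find(2) -> no change; set of 2 is {2}
Step 3: union(6, 4) -> merged; set of 6 now {4, 6}
Step 4: union(6, 3) -> merged; set of 6 now {3, 4, 6}
Step 5: find(1) -> no change; set of 1 is {1}
Step 6: union(9, 6) -> merged; set of 9 now {3, 4, 6, 9}
Step 7: union(9, 6) -> already same set; set of 9 now {3, 4, 6, 9}
Step 8: find(0) -> no change; set of 0 is {0}
Step 9: union(0, 3) -> merged; set of 0 now {0, 3, 4, 6, 9}
Step 10: union(2, 7) -> merged; set of 2 now {2, 7}
Step 11: union(4, 9) -> already same set; set of 4 now {0, 3, 4, 6, 9}
Step 12: union(3, 0) -> already same set; set of 3 now {0, 3, 4, 6, 9}
Step 13: union(9, 3) -> already same set; set of 9 now {0, 3, 4, 6, 9}
Step 14: union(1, 7) -> merged; set of 1 now {1, 2, 7}
Step 15: union(10, 2) -> merged; set of 10 now {1, 2, 7, 10}
Step 16: find(6) -> no change; set of 6 is {0, 3, 4, 6, 9}
Step 17: union(8, 4) -> merged; set of 8 now {0, 3, 4, 6, 8, 9}
Step 18: union(1, 7) -> already same set; set of 1 now {1, 2, 7, 10}
Step 19: union(3, 2) -> merged; set of 3 now {0, 1, 2, 3, 4, 6, 7, 8, 9, 10}
Step 20: union(2, 8) -> already same set; set of 2 now {0, 1, 2, 3, 4, 6, 7, 8, 9, 10}
Step 21: union(9, 8) -> already same set; set of 9 now {0, 1, 2, 3, 4, 6, 7, 8, 9, 10}
Step 22: find(2) -> no change; set of 2 is {0, 1, 2, 3, 4, 6, 7, 8, 9, 10}
Step 23: find(6) -> no change; set of 6 is {0, 1, 2, 3, 4, 6, 7, 8, 9, 10}
Step 24: find(2) -> no change; set of 2 is {0, 1, 2, 3, 4, 6, 7, 8, 9, 10}
Step 25: find(2) -> no change; set of 2 is {0, 1, 2, 3, 4, 6, 7, 8, 9, 10}
Step 26: union(6, 2) -> already same set; set of 6 now {0, 1, 2, 3, 4, 6, 7, 8, 9, 10}
Set of 7: {0, 1, 2, 3, 4, 6, 7, 8, 9, 10}; 0 is a member.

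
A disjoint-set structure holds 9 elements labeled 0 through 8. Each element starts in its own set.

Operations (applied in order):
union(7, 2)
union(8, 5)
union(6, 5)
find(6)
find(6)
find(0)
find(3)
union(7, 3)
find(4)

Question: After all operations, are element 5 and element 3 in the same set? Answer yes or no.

Step 1: union(7, 2) -> merged; set of 7 now {2, 7}
Step 2: union(8, 5) -> merged; set of 8 now {5, 8}
Step 3: union(6, 5) -> merged; set of 6 now {5, 6, 8}
Step 4: find(6) -> no change; set of 6 is {5, 6, 8}
Step 5: find(6) -> no change; set of 6 is {5, 6, 8}
Step 6: find(0) -> no change; set of 0 is {0}
Step 7: find(3) -> no change; set of 3 is {3}
Step 8: union(7, 3) -> merged; set of 7 now {2, 3, 7}
Step 9: find(4) -> no change; set of 4 is {4}
Set of 5: {5, 6, 8}; 3 is not a member.

Answer: no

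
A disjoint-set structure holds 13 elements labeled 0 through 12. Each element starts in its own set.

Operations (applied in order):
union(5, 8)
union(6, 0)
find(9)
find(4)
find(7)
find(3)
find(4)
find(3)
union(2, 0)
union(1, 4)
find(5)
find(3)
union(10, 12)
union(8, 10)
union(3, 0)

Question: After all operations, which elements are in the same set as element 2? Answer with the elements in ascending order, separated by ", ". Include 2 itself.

Step 1: union(5, 8) -> merged; set of 5 now {5, 8}
Step 2: union(6, 0) -> merged; set of 6 now {0, 6}
Step 3: find(9) -> no change; set of 9 is {9}
Step 4: find(4) -> no change; set of 4 is {4}
Step 5: find(7) -> no change; set of 7 is {7}
Step 6: find(3) -> no change; set of 3 is {3}
Step 7: find(4) -> no change; set of 4 is {4}
Step 8: find(3) -> no change; set of 3 is {3}
Step 9: union(2, 0) -> merged; set of 2 now {0, 2, 6}
Step 10: union(1, 4) -> merged; set of 1 now {1, 4}
Step 11: find(5) -> no change; set of 5 is {5, 8}
Step 12: find(3) -> no change; set of 3 is {3}
Step 13: union(10, 12) -> merged; set of 10 now {10, 12}
Step 14: union(8, 10) -> merged; set of 8 now {5, 8, 10, 12}
Step 15: union(3, 0) -> merged; set of 3 now {0, 2, 3, 6}
Component of 2: {0, 2, 3, 6}

Answer: 0, 2, 3, 6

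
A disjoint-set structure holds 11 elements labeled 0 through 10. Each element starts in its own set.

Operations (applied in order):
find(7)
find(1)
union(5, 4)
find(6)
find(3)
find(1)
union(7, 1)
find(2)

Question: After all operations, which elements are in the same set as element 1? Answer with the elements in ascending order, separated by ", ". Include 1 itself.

Step 1: find(7) -> no change; set of 7 is {7}
Step 2: find(1) -> no change; set of 1 is {1}
Step 3: union(5, 4) -> merged; set of 5 now {4, 5}
Step 4: find(6) -> no change; set of 6 is {6}
Step 5: find(3) -> no change; set of 3 is {3}
Step 6: find(1) -> no change; set of 1 is {1}
Step 7: union(7, 1) -> merged; set of 7 now {1, 7}
Step 8: find(2) -> no change; set of 2 is {2}
Component of 1: {1, 7}

Answer: 1, 7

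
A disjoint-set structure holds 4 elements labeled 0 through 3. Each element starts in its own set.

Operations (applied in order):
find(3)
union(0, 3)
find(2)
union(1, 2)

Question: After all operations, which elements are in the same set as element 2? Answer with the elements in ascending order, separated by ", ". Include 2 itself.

Answer: 1, 2

Derivation:
Step 1: find(3) -> no change; set of 3 is {3}
Step 2: union(0, 3) -> merged; set of 0 now {0, 3}
Step 3: find(2) -> no change; set of 2 is {2}
Step 4: union(1, 2) -> merged; set of 1 now {1, 2}
Component of 2: {1, 2}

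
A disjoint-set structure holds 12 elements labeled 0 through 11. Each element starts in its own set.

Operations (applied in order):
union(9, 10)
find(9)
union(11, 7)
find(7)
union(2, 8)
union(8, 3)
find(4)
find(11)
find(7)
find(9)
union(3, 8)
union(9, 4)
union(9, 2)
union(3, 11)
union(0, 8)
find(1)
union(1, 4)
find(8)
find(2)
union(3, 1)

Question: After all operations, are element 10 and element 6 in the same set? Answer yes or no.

Step 1: union(9, 10) -> merged; set of 9 now {9, 10}
Step 2: find(9) -> no change; set of 9 is {9, 10}
Step 3: union(11, 7) -> merged; set of 11 now {7, 11}
Step 4: find(7) -> no change; set of 7 is {7, 11}
Step 5: union(2, 8) -> merged; set of 2 now {2, 8}
Step 6: union(8, 3) -> merged; set of 8 now {2, 3, 8}
Step 7: find(4) -> no change; set of 4 is {4}
Step 8: find(11) -> no change; set of 11 is {7, 11}
Step 9: find(7) -> no change; set of 7 is {7, 11}
Step 10: find(9) -> no change; set of 9 is {9, 10}
Step 11: union(3, 8) -> already same set; set of 3 now {2, 3, 8}
Step 12: union(9, 4) -> merged; set of 9 now {4, 9, 10}
Step 13: union(9, 2) -> merged; set of 9 now {2, 3, 4, 8, 9, 10}
Step 14: union(3, 11) -> merged; set of 3 now {2, 3, 4, 7, 8, 9, 10, 11}
Step 15: union(0, 8) -> merged; set of 0 now {0, 2, 3, 4, 7, 8, 9, 10, 11}
Step 16: find(1) -> no change; set of 1 is {1}
Step 17: union(1, 4) -> merged; set of 1 now {0, 1, 2, 3, 4, 7, 8, 9, 10, 11}
Step 18: find(8) -> no change; set of 8 is {0, 1, 2, 3, 4, 7, 8, 9, 10, 11}
Step 19: find(2) -> no change; set of 2 is {0, 1, 2, 3, 4, 7, 8, 9, 10, 11}
Step 20: union(3, 1) -> already same set; set of 3 now {0, 1, 2, 3, 4, 7, 8, 9, 10, 11}
Set of 10: {0, 1, 2, 3, 4, 7, 8, 9, 10, 11}; 6 is not a member.

Answer: no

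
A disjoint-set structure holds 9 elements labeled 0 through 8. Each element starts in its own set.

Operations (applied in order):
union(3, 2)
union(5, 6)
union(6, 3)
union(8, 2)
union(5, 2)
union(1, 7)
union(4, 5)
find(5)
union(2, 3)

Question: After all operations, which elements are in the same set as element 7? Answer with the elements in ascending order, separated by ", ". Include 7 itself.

Answer: 1, 7

Derivation:
Step 1: union(3, 2) -> merged; set of 3 now {2, 3}
Step 2: union(5, 6) -> merged; set of 5 now {5, 6}
Step 3: union(6, 3) -> merged; set of 6 now {2, 3, 5, 6}
Step 4: union(8, 2) -> merged; set of 8 now {2, 3, 5, 6, 8}
Step 5: union(5, 2) -> already same set; set of 5 now {2, 3, 5, 6, 8}
Step 6: union(1, 7) -> merged; set of 1 now {1, 7}
Step 7: union(4, 5) -> merged; set of 4 now {2, 3, 4, 5, 6, 8}
Step 8: find(5) -> no change; set of 5 is {2, 3, 4, 5, 6, 8}
Step 9: union(2, 3) -> already same set; set of 2 now {2, 3, 4, 5, 6, 8}
Component of 7: {1, 7}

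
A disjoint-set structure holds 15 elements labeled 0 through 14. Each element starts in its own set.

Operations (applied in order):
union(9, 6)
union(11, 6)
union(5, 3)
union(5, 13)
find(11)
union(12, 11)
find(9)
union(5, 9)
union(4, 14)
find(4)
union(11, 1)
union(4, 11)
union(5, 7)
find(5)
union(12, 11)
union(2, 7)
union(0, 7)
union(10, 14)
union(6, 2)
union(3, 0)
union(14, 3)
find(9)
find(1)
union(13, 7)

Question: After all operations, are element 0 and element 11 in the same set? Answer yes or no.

Step 1: union(9, 6) -> merged; set of 9 now {6, 9}
Step 2: union(11, 6) -> merged; set of 11 now {6, 9, 11}
Step 3: union(5, 3) -> merged; set of 5 now {3, 5}
Step 4: union(5, 13) -> merged; set of 5 now {3, 5, 13}
Step 5: find(11) -> no change; set of 11 is {6, 9, 11}
Step 6: union(12, 11) -> merged; set of 12 now {6, 9, 11, 12}
Step 7: find(9) -> no change; set of 9 is {6, 9, 11, 12}
Step 8: union(5, 9) -> merged; set of 5 now {3, 5, 6, 9, 11, 12, 13}
Step 9: union(4, 14) -> merged; set of 4 now {4, 14}
Step 10: find(4) -> no change; set of 4 is {4, 14}
Step 11: union(11, 1) -> merged; set of 11 now {1, 3, 5, 6, 9, 11, 12, 13}
Step 12: union(4, 11) -> merged; set of 4 now {1, 3, 4, 5, 6, 9, 11, 12, 13, 14}
Step 13: union(5, 7) -> merged; set of 5 now {1, 3, 4, 5, 6, 7, 9, 11, 12, 13, 14}
Step 14: find(5) -> no change; set of 5 is {1, 3, 4, 5, 6, 7, 9, 11, 12, 13, 14}
Step 15: union(12, 11) -> already same set; set of 12 now {1, 3, 4, 5, 6, 7, 9, 11, 12, 13, 14}
Step 16: union(2, 7) -> merged; set of 2 now {1, 2, 3, 4, 5, 6, 7, 9, 11, 12, 13, 14}
Step 17: union(0, 7) -> merged; set of 0 now {0, 1, 2, 3, 4, 5, 6, 7, 9, 11, 12, 13, 14}
Step 18: union(10, 14) -> merged; set of 10 now {0, 1, 2, 3, 4, 5, 6, 7, 9, 10, 11, 12, 13, 14}
Step 19: union(6, 2) -> already same set; set of 6 now {0, 1, 2, 3, 4, 5, 6, 7, 9, 10, 11, 12, 13, 14}
Step 20: union(3, 0) -> already same set; set of 3 now {0, 1, 2, 3, 4, 5, 6, 7, 9, 10, 11, 12, 13, 14}
Step 21: union(14, 3) -> already same set; set of 14 now {0, 1, 2, 3, 4, 5, 6, 7, 9, 10, 11, 12, 13, 14}
Step 22: find(9) -> no change; set of 9 is {0, 1, 2, 3, 4, 5, 6, 7, 9, 10, 11, 12, 13, 14}
Step 23: find(1) -> no change; set of 1 is {0, 1, 2, 3, 4, 5, 6, 7, 9, 10, 11, 12, 13, 14}
Step 24: union(13, 7) -> already same set; set of 13 now {0, 1, 2, 3, 4, 5, 6, 7, 9, 10, 11, 12, 13, 14}
Set of 0: {0, 1, 2, 3, 4, 5, 6, 7, 9, 10, 11, 12, 13, 14}; 11 is a member.

Answer: yes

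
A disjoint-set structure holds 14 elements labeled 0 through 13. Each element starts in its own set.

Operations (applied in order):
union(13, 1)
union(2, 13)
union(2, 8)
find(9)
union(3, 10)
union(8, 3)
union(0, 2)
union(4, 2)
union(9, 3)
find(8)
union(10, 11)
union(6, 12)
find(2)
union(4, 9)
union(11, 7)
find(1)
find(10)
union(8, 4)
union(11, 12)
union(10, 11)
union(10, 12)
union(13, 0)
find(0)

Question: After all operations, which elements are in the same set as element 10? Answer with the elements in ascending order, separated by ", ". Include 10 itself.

Step 1: union(13, 1) -> merged; set of 13 now {1, 13}
Step 2: union(2, 13) -> merged; set of 2 now {1, 2, 13}
Step 3: union(2, 8) -> merged; set of 2 now {1, 2, 8, 13}
Step 4: find(9) -> no change; set of 9 is {9}
Step 5: union(3, 10) -> merged; set of 3 now {3, 10}
Step 6: union(8, 3) -> merged; set of 8 now {1, 2, 3, 8, 10, 13}
Step 7: union(0, 2) -> merged; set of 0 now {0, 1, 2, 3, 8, 10, 13}
Step 8: union(4, 2) -> merged; set of 4 now {0, 1, 2, 3, 4, 8, 10, 13}
Step 9: union(9, 3) -> merged; set of 9 now {0, 1, 2, 3, 4, 8, 9, 10, 13}
Step 10: find(8) -> no change; set of 8 is {0, 1, 2, 3, 4, 8, 9, 10, 13}
Step 11: union(10, 11) -> merged; set of 10 now {0, 1, 2, 3, 4, 8, 9, 10, 11, 13}
Step 12: union(6, 12) -> merged; set of 6 now {6, 12}
Step 13: find(2) -> no change; set of 2 is {0, 1, 2, 3, 4, 8, 9, 10, 11, 13}
Step 14: union(4, 9) -> already same set; set of 4 now {0, 1, 2, 3, 4, 8, 9, 10, 11, 13}
Step 15: union(11, 7) -> merged; set of 11 now {0, 1, 2, 3, 4, 7, 8, 9, 10, 11, 13}
Step 16: find(1) -> no change; set of 1 is {0, 1, 2, 3, 4, 7, 8, 9, 10, 11, 13}
Step 17: find(10) -> no change; set of 10 is {0, 1, 2, 3, 4, 7, 8, 9, 10, 11, 13}
Step 18: union(8, 4) -> already same set; set of 8 now {0, 1, 2, 3, 4, 7, 8, 9, 10, 11, 13}
Step 19: union(11, 12) -> merged; set of 11 now {0, 1, 2, 3, 4, 6, 7, 8, 9, 10, 11, 12, 13}
Step 20: union(10, 11) -> already same set; set of 10 now {0, 1, 2, 3, 4, 6, 7, 8, 9, 10, 11, 12, 13}
Step 21: union(10, 12) -> already same set; set of 10 now {0, 1, 2, 3, 4, 6, 7, 8, 9, 10, 11, 12, 13}
Step 22: union(13, 0) -> already same set; set of 13 now {0, 1, 2, 3, 4, 6, 7, 8, 9, 10, 11, 12, 13}
Step 23: find(0) -> no change; set of 0 is {0, 1, 2, 3, 4, 6, 7, 8, 9, 10, 11, 12, 13}
Component of 10: {0, 1, 2, 3, 4, 6, 7, 8, 9, 10, 11, 12, 13}

Answer: 0, 1, 2, 3, 4, 6, 7, 8, 9, 10, 11, 12, 13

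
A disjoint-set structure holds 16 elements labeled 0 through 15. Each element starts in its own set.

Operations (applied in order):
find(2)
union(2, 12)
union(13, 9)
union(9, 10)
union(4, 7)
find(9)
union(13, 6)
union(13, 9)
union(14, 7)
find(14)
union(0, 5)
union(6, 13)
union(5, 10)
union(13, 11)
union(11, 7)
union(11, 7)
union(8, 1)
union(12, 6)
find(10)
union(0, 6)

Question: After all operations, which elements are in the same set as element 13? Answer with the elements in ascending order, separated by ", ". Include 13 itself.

Step 1: find(2) -> no change; set of 2 is {2}
Step 2: union(2, 12) -> merged; set of 2 now {2, 12}
Step 3: union(13, 9) -> merged; set of 13 now {9, 13}
Step 4: union(9, 10) -> merged; set of 9 now {9, 10, 13}
Step 5: union(4, 7) -> merged; set of 4 now {4, 7}
Step 6: find(9) -> no change; set of 9 is {9, 10, 13}
Step 7: union(13, 6) -> merged; set of 13 now {6, 9, 10, 13}
Step 8: union(13, 9) -> already same set; set of 13 now {6, 9, 10, 13}
Step 9: union(14, 7) -> merged; set of 14 now {4, 7, 14}
Step 10: find(14) -> no change; set of 14 is {4, 7, 14}
Step 11: union(0, 5) -> merged; set of 0 now {0, 5}
Step 12: union(6, 13) -> already same set; set of 6 now {6, 9, 10, 13}
Step 13: union(5, 10) -> merged; set of 5 now {0, 5, 6, 9, 10, 13}
Step 14: union(13, 11) -> merged; set of 13 now {0, 5, 6, 9, 10, 11, 13}
Step 15: union(11, 7) -> merged; set of 11 now {0, 4, 5, 6, 7, 9, 10, 11, 13, 14}
Step 16: union(11, 7) -> already same set; set of 11 now {0, 4, 5, 6, 7, 9, 10, 11, 13, 14}
Step 17: union(8, 1) -> merged; set of 8 now {1, 8}
Step 18: union(12, 6) -> merged; set of 12 now {0, 2, 4, 5, 6, 7, 9, 10, 11, 12, 13, 14}
Step 19: find(10) -> no change; set of 10 is {0, 2, 4, 5, 6, 7, 9, 10, 11, 12, 13, 14}
Step 20: union(0, 6) -> already same set; set of 0 now {0, 2, 4, 5, 6, 7, 9, 10, 11, 12, 13, 14}
Component of 13: {0, 2, 4, 5, 6, 7, 9, 10, 11, 12, 13, 14}

Answer: 0, 2, 4, 5, 6, 7, 9, 10, 11, 12, 13, 14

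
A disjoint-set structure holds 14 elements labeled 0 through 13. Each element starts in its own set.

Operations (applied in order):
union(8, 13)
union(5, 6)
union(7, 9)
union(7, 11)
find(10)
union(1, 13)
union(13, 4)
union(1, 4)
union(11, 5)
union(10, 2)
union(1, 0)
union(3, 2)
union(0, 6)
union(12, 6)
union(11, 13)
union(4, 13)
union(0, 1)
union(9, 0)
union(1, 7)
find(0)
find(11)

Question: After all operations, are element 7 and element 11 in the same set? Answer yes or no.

Step 1: union(8, 13) -> merged; set of 8 now {8, 13}
Step 2: union(5, 6) -> merged; set of 5 now {5, 6}
Step 3: union(7, 9) -> merged; set of 7 now {7, 9}
Step 4: union(7, 11) -> merged; set of 7 now {7, 9, 11}
Step 5: find(10) -> no change; set of 10 is {10}
Step 6: union(1, 13) -> merged; set of 1 now {1, 8, 13}
Step 7: union(13, 4) -> merged; set of 13 now {1, 4, 8, 13}
Step 8: union(1, 4) -> already same set; set of 1 now {1, 4, 8, 13}
Step 9: union(11, 5) -> merged; set of 11 now {5, 6, 7, 9, 11}
Step 10: union(10, 2) -> merged; set of 10 now {2, 10}
Step 11: union(1, 0) -> merged; set of 1 now {0, 1, 4, 8, 13}
Step 12: union(3, 2) -> merged; set of 3 now {2, 3, 10}
Step 13: union(0, 6) -> merged; set of 0 now {0, 1, 4, 5, 6, 7, 8, 9, 11, 13}
Step 14: union(12, 6) -> merged; set of 12 now {0, 1, 4, 5, 6, 7, 8, 9, 11, 12, 13}
Step 15: union(11, 13) -> already same set; set of 11 now {0, 1, 4, 5, 6, 7, 8, 9, 11, 12, 13}
Step 16: union(4, 13) -> already same set; set of 4 now {0, 1, 4, 5, 6, 7, 8, 9, 11, 12, 13}
Step 17: union(0, 1) -> already same set; set of 0 now {0, 1, 4, 5, 6, 7, 8, 9, 11, 12, 13}
Step 18: union(9, 0) -> already same set; set of 9 now {0, 1, 4, 5, 6, 7, 8, 9, 11, 12, 13}
Step 19: union(1, 7) -> already same set; set of 1 now {0, 1, 4, 5, 6, 7, 8, 9, 11, 12, 13}
Step 20: find(0) -> no change; set of 0 is {0, 1, 4, 5, 6, 7, 8, 9, 11, 12, 13}
Step 21: find(11) -> no change; set of 11 is {0, 1, 4, 5, 6, 7, 8, 9, 11, 12, 13}
Set of 7: {0, 1, 4, 5, 6, 7, 8, 9, 11, 12, 13}; 11 is a member.

Answer: yes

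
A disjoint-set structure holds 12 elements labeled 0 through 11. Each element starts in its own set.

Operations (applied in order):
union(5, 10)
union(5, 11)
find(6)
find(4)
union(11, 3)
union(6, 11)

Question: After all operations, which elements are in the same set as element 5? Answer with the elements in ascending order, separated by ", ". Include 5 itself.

Answer: 3, 5, 6, 10, 11

Derivation:
Step 1: union(5, 10) -> merged; set of 5 now {5, 10}
Step 2: union(5, 11) -> merged; set of 5 now {5, 10, 11}
Step 3: find(6) -> no change; set of 6 is {6}
Step 4: find(4) -> no change; set of 4 is {4}
Step 5: union(11, 3) -> merged; set of 11 now {3, 5, 10, 11}
Step 6: union(6, 11) -> merged; set of 6 now {3, 5, 6, 10, 11}
Component of 5: {3, 5, 6, 10, 11}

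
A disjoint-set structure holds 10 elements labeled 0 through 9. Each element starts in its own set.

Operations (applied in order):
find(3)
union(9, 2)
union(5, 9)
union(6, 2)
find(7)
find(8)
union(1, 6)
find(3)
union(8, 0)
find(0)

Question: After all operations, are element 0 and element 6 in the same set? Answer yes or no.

Step 1: find(3) -> no change; set of 3 is {3}
Step 2: union(9, 2) -> merged; set of 9 now {2, 9}
Step 3: union(5, 9) -> merged; set of 5 now {2, 5, 9}
Step 4: union(6, 2) -> merged; set of 6 now {2, 5, 6, 9}
Step 5: find(7) -> no change; set of 7 is {7}
Step 6: find(8) -> no change; set of 8 is {8}
Step 7: union(1, 6) -> merged; set of 1 now {1, 2, 5, 6, 9}
Step 8: find(3) -> no change; set of 3 is {3}
Step 9: union(8, 0) -> merged; set of 8 now {0, 8}
Step 10: find(0) -> no change; set of 0 is {0, 8}
Set of 0: {0, 8}; 6 is not a member.

Answer: no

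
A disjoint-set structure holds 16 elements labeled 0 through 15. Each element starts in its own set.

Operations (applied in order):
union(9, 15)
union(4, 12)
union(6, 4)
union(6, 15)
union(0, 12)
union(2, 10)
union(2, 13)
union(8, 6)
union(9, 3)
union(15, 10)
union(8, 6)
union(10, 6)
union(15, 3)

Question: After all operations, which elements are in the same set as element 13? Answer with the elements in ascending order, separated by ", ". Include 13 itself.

Step 1: union(9, 15) -> merged; set of 9 now {9, 15}
Step 2: union(4, 12) -> merged; set of 4 now {4, 12}
Step 3: union(6, 4) -> merged; set of 6 now {4, 6, 12}
Step 4: union(6, 15) -> merged; set of 6 now {4, 6, 9, 12, 15}
Step 5: union(0, 12) -> merged; set of 0 now {0, 4, 6, 9, 12, 15}
Step 6: union(2, 10) -> merged; set of 2 now {2, 10}
Step 7: union(2, 13) -> merged; set of 2 now {2, 10, 13}
Step 8: union(8, 6) -> merged; set of 8 now {0, 4, 6, 8, 9, 12, 15}
Step 9: union(9, 3) -> merged; set of 9 now {0, 3, 4, 6, 8, 9, 12, 15}
Step 10: union(15, 10) -> merged; set of 15 now {0, 2, 3, 4, 6, 8, 9, 10, 12, 13, 15}
Step 11: union(8, 6) -> already same set; set of 8 now {0, 2, 3, 4, 6, 8, 9, 10, 12, 13, 15}
Step 12: union(10, 6) -> already same set; set of 10 now {0, 2, 3, 4, 6, 8, 9, 10, 12, 13, 15}
Step 13: union(15, 3) -> already same set; set of 15 now {0, 2, 3, 4, 6, 8, 9, 10, 12, 13, 15}
Component of 13: {0, 2, 3, 4, 6, 8, 9, 10, 12, 13, 15}

Answer: 0, 2, 3, 4, 6, 8, 9, 10, 12, 13, 15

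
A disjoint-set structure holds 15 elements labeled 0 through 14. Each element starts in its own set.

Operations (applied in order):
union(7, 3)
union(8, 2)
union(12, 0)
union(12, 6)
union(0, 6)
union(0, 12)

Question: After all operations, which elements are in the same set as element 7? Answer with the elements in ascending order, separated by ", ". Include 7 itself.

Answer: 3, 7

Derivation:
Step 1: union(7, 3) -> merged; set of 7 now {3, 7}
Step 2: union(8, 2) -> merged; set of 8 now {2, 8}
Step 3: union(12, 0) -> merged; set of 12 now {0, 12}
Step 4: union(12, 6) -> merged; set of 12 now {0, 6, 12}
Step 5: union(0, 6) -> already same set; set of 0 now {0, 6, 12}
Step 6: union(0, 12) -> already same set; set of 0 now {0, 6, 12}
Component of 7: {3, 7}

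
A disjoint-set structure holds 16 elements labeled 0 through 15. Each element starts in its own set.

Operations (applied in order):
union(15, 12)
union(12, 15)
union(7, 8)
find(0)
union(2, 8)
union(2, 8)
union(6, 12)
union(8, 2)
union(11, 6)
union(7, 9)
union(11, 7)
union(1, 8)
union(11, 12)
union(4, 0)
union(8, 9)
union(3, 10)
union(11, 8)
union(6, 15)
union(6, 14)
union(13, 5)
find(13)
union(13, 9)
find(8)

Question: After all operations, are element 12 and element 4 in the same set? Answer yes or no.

Answer: no

Derivation:
Step 1: union(15, 12) -> merged; set of 15 now {12, 15}
Step 2: union(12, 15) -> already same set; set of 12 now {12, 15}
Step 3: union(7, 8) -> merged; set of 7 now {7, 8}
Step 4: find(0) -> no change; set of 0 is {0}
Step 5: union(2, 8) -> merged; set of 2 now {2, 7, 8}
Step 6: union(2, 8) -> already same set; set of 2 now {2, 7, 8}
Step 7: union(6, 12) -> merged; set of 6 now {6, 12, 15}
Step 8: union(8, 2) -> already same set; set of 8 now {2, 7, 8}
Step 9: union(11, 6) -> merged; set of 11 now {6, 11, 12, 15}
Step 10: union(7, 9) -> merged; set of 7 now {2, 7, 8, 9}
Step 11: union(11, 7) -> merged; set of 11 now {2, 6, 7, 8, 9, 11, 12, 15}
Step 12: union(1, 8) -> merged; set of 1 now {1, 2, 6, 7, 8, 9, 11, 12, 15}
Step 13: union(11, 12) -> already same set; set of 11 now {1, 2, 6, 7, 8, 9, 11, 12, 15}
Step 14: union(4, 0) -> merged; set of 4 now {0, 4}
Step 15: union(8, 9) -> already same set; set of 8 now {1, 2, 6, 7, 8, 9, 11, 12, 15}
Step 16: union(3, 10) -> merged; set of 3 now {3, 10}
Step 17: union(11, 8) -> already same set; set of 11 now {1, 2, 6, 7, 8, 9, 11, 12, 15}
Step 18: union(6, 15) -> already same set; set of 6 now {1, 2, 6, 7, 8, 9, 11, 12, 15}
Step 19: union(6, 14) -> merged; set of 6 now {1, 2, 6, 7, 8, 9, 11, 12, 14, 15}
Step 20: union(13, 5) -> merged; set of 13 now {5, 13}
Step 21: find(13) -> no change; set of 13 is {5, 13}
Step 22: union(13, 9) -> merged; set of 13 now {1, 2, 5, 6, 7, 8, 9, 11, 12, 13, 14, 15}
Step 23: find(8) -> no change; set of 8 is {1, 2, 5, 6, 7, 8, 9, 11, 12, 13, 14, 15}
Set of 12: {1, 2, 5, 6, 7, 8, 9, 11, 12, 13, 14, 15}; 4 is not a member.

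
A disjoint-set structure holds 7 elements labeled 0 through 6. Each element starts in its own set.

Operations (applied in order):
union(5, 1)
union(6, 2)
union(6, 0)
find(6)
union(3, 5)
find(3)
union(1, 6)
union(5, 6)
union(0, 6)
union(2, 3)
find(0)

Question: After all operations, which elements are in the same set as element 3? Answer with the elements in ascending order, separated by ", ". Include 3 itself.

Answer: 0, 1, 2, 3, 5, 6

Derivation:
Step 1: union(5, 1) -> merged; set of 5 now {1, 5}
Step 2: union(6, 2) -> merged; set of 6 now {2, 6}
Step 3: union(6, 0) -> merged; set of 6 now {0, 2, 6}
Step 4: find(6) -> no change; set of 6 is {0, 2, 6}
Step 5: union(3, 5) -> merged; set of 3 now {1, 3, 5}
Step 6: find(3) -> no change; set of 3 is {1, 3, 5}
Step 7: union(1, 6) -> merged; set of 1 now {0, 1, 2, 3, 5, 6}
Step 8: union(5, 6) -> already same set; set of 5 now {0, 1, 2, 3, 5, 6}
Step 9: union(0, 6) -> already same set; set of 0 now {0, 1, 2, 3, 5, 6}
Step 10: union(2, 3) -> already same set; set of 2 now {0, 1, 2, 3, 5, 6}
Step 11: find(0) -> no change; set of 0 is {0, 1, 2, 3, 5, 6}
Component of 3: {0, 1, 2, 3, 5, 6}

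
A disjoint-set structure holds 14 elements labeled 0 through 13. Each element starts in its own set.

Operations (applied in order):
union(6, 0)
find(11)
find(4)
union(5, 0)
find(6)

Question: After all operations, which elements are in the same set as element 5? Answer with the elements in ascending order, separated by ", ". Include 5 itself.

Step 1: union(6, 0) -> merged; set of 6 now {0, 6}
Step 2: find(11) -> no change; set of 11 is {11}
Step 3: find(4) -> no change; set of 4 is {4}
Step 4: union(5, 0) -> merged; set of 5 now {0, 5, 6}
Step 5: find(6) -> no change; set of 6 is {0, 5, 6}
Component of 5: {0, 5, 6}

Answer: 0, 5, 6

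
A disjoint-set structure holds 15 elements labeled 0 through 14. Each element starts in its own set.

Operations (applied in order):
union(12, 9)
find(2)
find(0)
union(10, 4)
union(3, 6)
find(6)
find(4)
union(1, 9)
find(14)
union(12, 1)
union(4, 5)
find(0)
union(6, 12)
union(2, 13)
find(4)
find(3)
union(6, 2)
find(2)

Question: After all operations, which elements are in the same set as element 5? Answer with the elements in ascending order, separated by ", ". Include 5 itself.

Answer: 4, 5, 10

Derivation:
Step 1: union(12, 9) -> merged; set of 12 now {9, 12}
Step 2: find(2) -> no change; set of 2 is {2}
Step 3: find(0) -> no change; set of 0 is {0}
Step 4: union(10, 4) -> merged; set of 10 now {4, 10}
Step 5: union(3, 6) -> merged; set of 3 now {3, 6}
Step 6: find(6) -> no change; set of 6 is {3, 6}
Step 7: find(4) -> no change; set of 4 is {4, 10}
Step 8: union(1, 9) -> merged; set of 1 now {1, 9, 12}
Step 9: find(14) -> no change; set of 14 is {14}
Step 10: union(12, 1) -> already same set; set of 12 now {1, 9, 12}
Step 11: union(4, 5) -> merged; set of 4 now {4, 5, 10}
Step 12: find(0) -> no change; set of 0 is {0}
Step 13: union(6, 12) -> merged; set of 6 now {1, 3, 6, 9, 12}
Step 14: union(2, 13) -> merged; set of 2 now {2, 13}
Step 15: find(4) -> no change; set of 4 is {4, 5, 10}
Step 16: find(3) -> no change; set of 3 is {1, 3, 6, 9, 12}
Step 17: union(6, 2) -> merged; set of 6 now {1, 2, 3, 6, 9, 12, 13}
Step 18: find(2) -> no change; set of 2 is {1, 2, 3, 6, 9, 12, 13}
Component of 5: {4, 5, 10}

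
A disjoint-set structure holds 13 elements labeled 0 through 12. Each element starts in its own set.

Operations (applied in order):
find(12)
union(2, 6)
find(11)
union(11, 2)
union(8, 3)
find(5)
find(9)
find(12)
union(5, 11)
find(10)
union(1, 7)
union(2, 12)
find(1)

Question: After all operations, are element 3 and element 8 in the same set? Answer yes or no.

Answer: yes

Derivation:
Step 1: find(12) -> no change; set of 12 is {12}
Step 2: union(2, 6) -> merged; set of 2 now {2, 6}
Step 3: find(11) -> no change; set of 11 is {11}
Step 4: union(11, 2) -> merged; set of 11 now {2, 6, 11}
Step 5: union(8, 3) -> merged; set of 8 now {3, 8}
Step 6: find(5) -> no change; set of 5 is {5}
Step 7: find(9) -> no change; set of 9 is {9}
Step 8: find(12) -> no change; set of 12 is {12}
Step 9: union(5, 11) -> merged; set of 5 now {2, 5, 6, 11}
Step 10: find(10) -> no change; set of 10 is {10}
Step 11: union(1, 7) -> merged; set of 1 now {1, 7}
Step 12: union(2, 12) -> merged; set of 2 now {2, 5, 6, 11, 12}
Step 13: find(1) -> no change; set of 1 is {1, 7}
Set of 3: {3, 8}; 8 is a member.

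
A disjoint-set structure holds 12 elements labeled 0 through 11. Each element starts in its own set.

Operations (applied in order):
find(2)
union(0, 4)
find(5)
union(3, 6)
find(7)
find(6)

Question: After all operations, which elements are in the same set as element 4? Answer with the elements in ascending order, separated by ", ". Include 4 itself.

Step 1: find(2) -> no change; set of 2 is {2}
Step 2: union(0, 4) -> merged; set of 0 now {0, 4}
Step 3: find(5) -> no change; set of 5 is {5}
Step 4: union(3, 6) -> merged; set of 3 now {3, 6}
Step 5: find(7) -> no change; set of 7 is {7}
Step 6: find(6) -> no change; set of 6 is {3, 6}
Component of 4: {0, 4}

Answer: 0, 4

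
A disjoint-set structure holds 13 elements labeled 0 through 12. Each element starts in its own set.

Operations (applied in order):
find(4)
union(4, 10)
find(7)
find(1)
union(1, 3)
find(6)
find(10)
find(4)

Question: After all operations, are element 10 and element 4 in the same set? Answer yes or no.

Answer: yes

Derivation:
Step 1: find(4) -> no change; set of 4 is {4}
Step 2: union(4, 10) -> merged; set of 4 now {4, 10}
Step 3: find(7) -> no change; set of 7 is {7}
Step 4: find(1) -> no change; set of 1 is {1}
Step 5: union(1, 3) -> merged; set of 1 now {1, 3}
Step 6: find(6) -> no change; set of 6 is {6}
Step 7: find(10) -> no change; set of 10 is {4, 10}
Step 8: find(4) -> no change; set of 4 is {4, 10}
Set of 10: {4, 10}; 4 is a member.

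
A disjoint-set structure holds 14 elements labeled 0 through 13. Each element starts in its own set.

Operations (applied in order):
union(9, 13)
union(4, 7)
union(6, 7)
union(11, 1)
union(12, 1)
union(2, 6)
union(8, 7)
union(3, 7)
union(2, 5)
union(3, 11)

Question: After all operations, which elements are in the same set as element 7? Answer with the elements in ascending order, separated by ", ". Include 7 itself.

Answer: 1, 2, 3, 4, 5, 6, 7, 8, 11, 12

Derivation:
Step 1: union(9, 13) -> merged; set of 9 now {9, 13}
Step 2: union(4, 7) -> merged; set of 4 now {4, 7}
Step 3: union(6, 7) -> merged; set of 6 now {4, 6, 7}
Step 4: union(11, 1) -> merged; set of 11 now {1, 11}
Step 5: union(12, 1) -> merged; set of 12 now {1, 11, 12}
Step 6: union(2, 6) -> merged; set of 2 now {2, 4, 6, 7}
Step 7: union(8, 7) -> merged; set of 8 now {2, 4, 6, 7, 8}
Step 8: union(3, 7) -> merged; set of 3 now {2, 3, 4, 6, 7, 8}
Step 9: union(2, 5) -> merged; set of 2 now {2, 3, 4, 5, 6, 7, 8}
Step 10: union(3, 11) -> merged; set of 3 now {1, 2, 3, 4, 5, 6, 7, 8, 11, 12}
Component of 7: {1, 2, 3, 4, 5, 6, 7, 8, 11, 12}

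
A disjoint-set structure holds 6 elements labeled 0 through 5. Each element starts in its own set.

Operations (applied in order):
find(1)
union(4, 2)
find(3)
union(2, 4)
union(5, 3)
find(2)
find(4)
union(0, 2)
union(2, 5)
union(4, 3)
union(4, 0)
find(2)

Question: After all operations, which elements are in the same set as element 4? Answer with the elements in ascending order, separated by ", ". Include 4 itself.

Answer: 0, 2, 3, 4, 5

Derivation:
Step 1: find(1) -> no change; set of 1 is {1}
Step 2: union(4, 2) -> merged; set of 4 now {2, 4}
Step 3: find(3) -> no change; set of 3 is {3}
Step 4: union(2, 4) -> already same set; set of 2 now {2, 4}
Step 5: union(5, 3) -> merged; set of 5 now {3, 5}
Step 6: find(2) -> no change; set of 2 is {2, 4}
Step 7: find(4) -> no change; set of 4 is {2, 4}
Step 8: union(0, 2) -> merged; set of 0 now {0, 2, 4}
Step 9: union(2, 5) -> merged; set of 2 now {0, 2, 3, 4, 5}
Step 10: union(4, 3) -> already same set; set of 4 now {0, 2, 3, 4, 5}
Step 11: union(4, 0) -> already same set; set of 4 now {0, 2, 3, 4, 5}
Step 12: find(2) -> no change; set of 2 is {0, 2, 3, 4, 5}
Component of 4: {0, 2, 3, 4, 5}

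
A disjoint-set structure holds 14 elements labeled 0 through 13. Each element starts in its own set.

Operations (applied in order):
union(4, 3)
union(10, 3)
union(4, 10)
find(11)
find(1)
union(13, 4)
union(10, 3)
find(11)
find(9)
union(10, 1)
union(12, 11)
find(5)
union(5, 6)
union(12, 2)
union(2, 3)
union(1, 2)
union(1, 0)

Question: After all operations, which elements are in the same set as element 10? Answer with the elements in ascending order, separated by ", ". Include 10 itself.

Step 1: union(4, 3) -> merged; set of 4 now {3, 4}
Step 2: union(10, 3) -> merged; set of 10 now {3, 4, 10}
Step 3: union(4, 10) -> already same set; set of 4 now {3, 4, 10}
Step 4: find(11) -> no change; set of 11 is {11}
Step 5: find(1) -> no change; set of 1 is {1}
Step 6: union(13, 4) -> merged; set of 13 now {3, 4, 10, 13}
Step 7: union(10, 3) -> already same set; set of 10 now {3, 4, 10, 13}
Step 8: find(11) -> no change; set of 11 is {11}
Step 9: find(9) -> no change; set of 9 is {9}
Step 10: union(10, 1) -> merged; set of 10 now {1, 3, 4, 10, 13}
Step 11: union(12, 11) -> merged; set of 12 now {11, 12}
Step 12: find(5) -> no change; set of 5 is {5}
Step 13: union(5, 6) -> merged; set of 5 now {5, 6}
Step 14: union(12, 2) -> merged; set of 12 now {2, 11, 12}
Step 15: union(2, 3) -> merged; set of 2 now {1, 2, 3, 4, 10, 11, 12, 13}
Step 16: union(1, 2) -> already same set; set of 1 now {1, 2, 3, 4, 10, 11, 12, 13}
Step 17: union(1, 0) -> merged; set of 1 now {0, 1, 2, 3, 4, 10, 11, 12, 13}
Component of 10: {0, 1, 2, 3, 4, 10, 11, 12, 13}

Answer: 0, 1, 2, 3, 4, 10, 11, 12, 13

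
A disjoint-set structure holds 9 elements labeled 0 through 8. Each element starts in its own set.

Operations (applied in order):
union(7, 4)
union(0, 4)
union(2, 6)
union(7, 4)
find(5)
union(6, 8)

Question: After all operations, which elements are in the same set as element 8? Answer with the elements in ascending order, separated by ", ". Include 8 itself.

Step 1: union(7, 4) -> merged; set of 7 now {4, 7}
Step 2: union(0, 4) -> merged; set of 0 now {0, 4, 7}
Step 3: union(2, 6) -> merged; set of 2 now {2, 6}
Step 4: union(7, 4) -> already same set; set of 7 now {0, 4, 7}
Step 5: find(5) -> no change; set of 5 is {5}
Step 6: union(6, 8) -> merged; set of 6 now {2, 6, 8}
Component of 8: {2, 6, 8}

Answer: 2, 6, 8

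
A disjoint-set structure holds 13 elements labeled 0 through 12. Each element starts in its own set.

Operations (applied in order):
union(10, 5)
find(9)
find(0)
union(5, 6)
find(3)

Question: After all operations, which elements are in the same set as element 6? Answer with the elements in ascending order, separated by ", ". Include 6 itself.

Answer: 5, 6, 10

Derivation:
Step 1: union(10, 5) -> merged; set of 10 now {5, 10}
Step 2: find(9) -> no change; set of 9 is {9}
Step 3: find(0) -> no change; set of 0 is {0}
Step 4: union(5, 6) -> merged; set of 5 now {5, 6, 10}
Step 5: find(3) -> no change; set of 3 is {3}
Component of 6: {5, 6, 10}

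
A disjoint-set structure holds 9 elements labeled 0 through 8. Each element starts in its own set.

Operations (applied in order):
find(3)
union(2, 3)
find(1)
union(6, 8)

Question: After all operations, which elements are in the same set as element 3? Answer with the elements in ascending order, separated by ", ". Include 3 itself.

Answer: 2, 3

Derivation:
Step 1: find(3) -> no change; set of 3 is {3}
Step 2: union(2, 3) -> merged; set of 2 now {2, 3}
Step 3: find(1) -> no change; set of 1 is {1}
Step 4: union(6, 8) -> merged; set of 6 now {6, 8}
Component of 3: {2, 3}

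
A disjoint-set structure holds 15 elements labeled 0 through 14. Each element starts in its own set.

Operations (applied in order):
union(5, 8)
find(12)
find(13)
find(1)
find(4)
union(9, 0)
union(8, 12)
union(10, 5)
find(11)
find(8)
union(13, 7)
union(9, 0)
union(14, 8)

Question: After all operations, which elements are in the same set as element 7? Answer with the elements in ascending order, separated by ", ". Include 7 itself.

Step 1: union(5, 8) -> merged; set of 5 now {5, 8}
Step 2: find(12) -> no change; set of 12 is {12}
Step 3: find(13) -> no change; set of 13 is {13}
Step 4: find(1) -> no change; set of 1 is {1}
Step 5: find(4) -> no change; set of 4 is {4}
Step 6: union(9, 0) -> merged; set of 9 now {0, 9}
Step 7: union(8, 12) -> merged; set of 8 now {5, 8, 12}
Step 8: union(10, 5) -> merged; set of 10 now {5, 8, 10, 12}
Step 9: find(11) -> no change; set of 11 is {11}
Step 10: find(8) -> no change; set of 8 is {5, 8, 10, 12}
Step 11: union(13, 7) -> merged; set of 13 now {7, 13}
Step 12: union(9, 0) -> already same set; set of 9 now {0, 9}
Step 13: union(14, 8) -> merged; set of 14 now {5, 8, 10, 12, 14}
Component of 7: {7, 13}

Answer: 7, 13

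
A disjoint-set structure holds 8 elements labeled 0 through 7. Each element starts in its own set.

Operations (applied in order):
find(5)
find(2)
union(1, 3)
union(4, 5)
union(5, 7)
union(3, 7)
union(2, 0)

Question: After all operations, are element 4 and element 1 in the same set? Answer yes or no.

Answer: yes

Derivation:
Step 1: find(5) -> no change; set of 5 is {5}
Step 2: find(2) -> no change; set of 2 is {2}
Step 3: union(1, 3) -> merged; set of 1 now {1, 3}
Step 4: union(4, 5) -> merged; set of 4 now {4, 5}
Step 5: union(5, 7) -> merged; set of 5 now {4, 5, 7}
Step 6: union(3, 7) -> merged; set of 3 now {1, 3, 4, 5, 7}
Step 7: union(2, 0) -> merged; set of 2 now {0, 2}
Set of 4: {1, 3, 4, 5, 7}; 1 is a member.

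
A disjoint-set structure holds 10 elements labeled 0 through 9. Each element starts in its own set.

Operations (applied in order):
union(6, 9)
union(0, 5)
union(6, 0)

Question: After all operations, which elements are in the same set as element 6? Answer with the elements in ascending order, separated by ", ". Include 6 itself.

Step 1: union(6, 9) -> merged; set of 6 now {6, 9}
Step 2: union(0, 5) -> merged; set of 0 now {0, 5}
Step 3: union(6, 0) -> merged; set of 6 now {0, 5, 6, 9}
Component of 6: {0, 5, 6, 9}

Answer: 0, 5, 6, 9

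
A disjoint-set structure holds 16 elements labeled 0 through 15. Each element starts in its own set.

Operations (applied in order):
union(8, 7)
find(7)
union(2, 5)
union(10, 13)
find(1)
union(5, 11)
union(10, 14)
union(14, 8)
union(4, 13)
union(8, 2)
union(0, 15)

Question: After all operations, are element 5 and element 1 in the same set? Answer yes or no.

Answer: no

Derivation:
Step 1: union(8, 7) -> merged; set of 8 now {7, 8}
Step 2: find(7) -> no change; set of 7 is {7, 8}
Step 3: union(2, 5) -> merged; set of 2 now {2, 5}
Step 4: union(10, 13) -> merged; set of 10 now {10, 13}
Step 5: find(1) -> no change; set of 1 is {1}
Step 6: union(5, 11) -> merged; set of 5 now {2, 5, 11}
Step 7: union(10, 14) -> merged; set of 10 now {10, 13, 14}
Step 8: union(14, 8) -> merged; set of 14 now {7, 8, 10, 13, 14}
Step 9: union(4, 13) -> merged; set of 4 now {4, 7, 8, 10, 13, 14}
Step 10: union(8, 2) -> merged; set of 8 now {2, 4, 5, 7, 8, 10, 11, 13, 14}
Step 11: union(0, 15) -> merged; set of 0 now {0, 15}
Set of 5: {2, 4, 5, 7, 8, 10, 11, 13, 14}; 1 is not a member.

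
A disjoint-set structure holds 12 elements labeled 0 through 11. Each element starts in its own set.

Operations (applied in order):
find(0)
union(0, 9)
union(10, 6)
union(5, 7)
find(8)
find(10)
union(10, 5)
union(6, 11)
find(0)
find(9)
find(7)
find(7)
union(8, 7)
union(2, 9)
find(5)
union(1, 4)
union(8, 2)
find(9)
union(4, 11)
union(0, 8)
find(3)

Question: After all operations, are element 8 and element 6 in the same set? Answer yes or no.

Step 1: find(0) -> no change; set of 0 is {0}
Step 2: union(0, 9) -> merged; set of 0 now {0, 9}
Step 3: union(10, 6) -> merged; set of 10 now {6, 10}
Step 4: union(5, 7) -> merged; set of 5 now {5, 7}
Step 5: find(8) -> no change; set of 8 is {8}
Step 6: find(10) -> no change; set of 10 is {6, 10}
Step 7: union(10, 5) -> merged; set of 10 now {5, 6, 7, 10}
Step 8: union(6, 11) -> merged; set of 6 now {5, 6, 7, 10, 11}
Step 9: find(0) -> no change; set of 0 is {0, 9}
Step 10: find(9) -> no change; set of 9 is {0, 9}
Step 11: find(7) -> no change; set of 7 is {5, 6, 7, 10, 11}
Step 12: find(7) -> no change; set of 7 is {5, 6, 7, 10, 11}
Step 13: union(8, 7) -> merged; set of 8 now {5, 6, 7, 8, 10, 11}
Step 14: union(2, 9) -> merged; set of 2 now {0, 2, 9}
Step 15: find(5) -> no change; set of 5 is {5, 6, 7, 8, 10, 11}
Step 16: union(1, 4) -> merged; set of 1 now {1, 4}
Step 17: union(8, 2) -> merged; set of 8 now {0, 2, 5, 6, 7, 8, 9, 10, 11}
Step 18: find(9) -> no change; set of 9 is {0, 2, 5, 6, 7, 8, 9, 10, 11}
Step 19: union(4, 11) -> merged; set of 4 now {0, 1, 2, 4, 5, 6, 7, 8, 9, 10, 11}
Step 20: union(0, 8) -> already same set; set of 0 now {0, 1, 2, 4, 5, 6, 7, 8, 9, 10, 11}
Step 21: find(3) -> no change; set of 3 is {3}
Set of 8: {0, 1, 2, 4, 5, 6, 7, 8, 9, 10, 11}; 6 is a member.

Answer: yes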